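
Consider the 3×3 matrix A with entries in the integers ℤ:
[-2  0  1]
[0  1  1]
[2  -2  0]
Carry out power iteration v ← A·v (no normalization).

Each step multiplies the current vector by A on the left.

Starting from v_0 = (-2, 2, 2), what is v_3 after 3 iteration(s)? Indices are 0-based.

v_3 = (44, 0, -32)

v_0 = (-2, 2, 2).
v_1 = A·v_0 = (6, 4, -8).
v_2 = A·v_1 = (-20, -4, 4).
v_3 = A·v_2 = (44, 0, -32).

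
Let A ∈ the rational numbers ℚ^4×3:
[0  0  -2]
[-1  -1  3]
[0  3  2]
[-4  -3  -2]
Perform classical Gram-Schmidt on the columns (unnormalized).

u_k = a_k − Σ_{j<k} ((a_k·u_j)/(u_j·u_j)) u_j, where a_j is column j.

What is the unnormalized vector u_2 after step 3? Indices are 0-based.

u_2 = (-2, 24/7, 2/7, -6/7)

Step 1: u_0 = a_0 = (0, -1, 0, -4).
Step 2: u_1 = a_1 − (13/17)·u_0 = (0, -4/17, 3, 1/17).
Step 3: u_2 = a_2 − (5/17)·u_0 − (4/7)·u_1 = (-2, 24/7, 2/7, -6/7).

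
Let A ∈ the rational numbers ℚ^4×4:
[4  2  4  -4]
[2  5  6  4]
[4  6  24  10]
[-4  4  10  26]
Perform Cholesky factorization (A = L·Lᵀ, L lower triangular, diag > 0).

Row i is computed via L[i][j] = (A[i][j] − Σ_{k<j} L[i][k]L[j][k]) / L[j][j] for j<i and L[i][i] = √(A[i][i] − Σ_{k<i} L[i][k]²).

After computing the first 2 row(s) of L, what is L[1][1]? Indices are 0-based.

Step 1: L[0][0] = √(4) = 2.
  L[1][0] = (2) / L[0][0] = 1.
Step 2: L[1][1] = √(4) = 2.

L[1][1] = 2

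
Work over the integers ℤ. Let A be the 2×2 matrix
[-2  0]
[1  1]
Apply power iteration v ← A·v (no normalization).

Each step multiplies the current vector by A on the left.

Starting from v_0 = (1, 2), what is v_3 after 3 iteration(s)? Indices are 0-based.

v_3 = (-8, 5)

v_0 = (1, 2).
v_1 = A·v_0 = (-2, 3).
v_2 = A·v_1 = (4, 1).
v_3 = A·v_2 = (-8, 5).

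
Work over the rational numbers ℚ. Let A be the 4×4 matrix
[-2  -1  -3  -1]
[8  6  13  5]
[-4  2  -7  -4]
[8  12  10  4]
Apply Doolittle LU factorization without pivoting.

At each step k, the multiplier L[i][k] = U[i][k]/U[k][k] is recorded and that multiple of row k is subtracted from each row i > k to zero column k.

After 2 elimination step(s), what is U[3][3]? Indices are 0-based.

Step 1: pivot at (0,0) is -2.
  row1 ← row1 − (-4)·row0  ⇒  L[1][0]=-4, U row1=(0, 2, 1, 1)
  row2 ← row2 − (2)·row0  ⇒  L[2][0]=2, U row2=(0, 4, -1, -2)
  row3 ← row3 − (-4)·row0  ⇒  L[3][0]=-4, U row3=(0, 8, -2, 0)
Step 2: pivot at (1,1) is 2.
  row2 ← row2 − (2)·row1  ⇒  L[2][1]=2, U row2=(0, 0, -3, -4)
  row3 ← row3 − (4)·row1  ⇒  L[3][1]=4, U row3=(0, 0, -6, -4)

U[3][3] = -4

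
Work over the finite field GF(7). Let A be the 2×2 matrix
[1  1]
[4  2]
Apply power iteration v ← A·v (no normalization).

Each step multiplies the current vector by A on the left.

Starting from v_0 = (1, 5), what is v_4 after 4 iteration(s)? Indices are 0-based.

v_4 = (4, 5)

v_0 = (1, 5).
v_1 = A·v_0 = (6, 0).
v_2 = A·v_1 = (6, 3).
v_3 = A·v_2 = (2, 2).
v_4 = A·v_3 = (4, 5).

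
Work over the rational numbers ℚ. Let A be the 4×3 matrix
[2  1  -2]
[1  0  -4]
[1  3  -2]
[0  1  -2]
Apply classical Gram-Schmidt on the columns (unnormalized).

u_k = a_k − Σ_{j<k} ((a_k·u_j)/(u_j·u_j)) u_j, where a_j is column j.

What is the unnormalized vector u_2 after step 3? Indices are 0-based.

u_2 = (48/41, -104/41, 8/41, -72/41)

Step 1: u_0 = a_0 = (2, 1, 1, 0).
Step 2: u_1 = a_1 − (5/6)·u_0 = (-2/3, -5/6, 13/6, 1).
Step 3: u_2 = a_2 − (-5/3)·u_0 − (-10/41)·u_1 = (48/41, -104/41, 8/41, -72/41).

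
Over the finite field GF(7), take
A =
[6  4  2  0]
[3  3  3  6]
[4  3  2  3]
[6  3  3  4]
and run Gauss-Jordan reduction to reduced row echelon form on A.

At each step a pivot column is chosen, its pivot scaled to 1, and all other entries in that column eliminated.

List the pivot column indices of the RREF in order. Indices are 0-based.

pivot(0,0)=6: scale R0 → (1, 3, 5, 0)
  clear (1,0): R1 −= (3)R0 → (0, 1, 2, 6)
  clear (2,0): R2 −= (4)R0 → (0, 5, 3, 3)
  clear (3,0): R3 −= (6)R0 → (0, 6, 1, 4)
pivot(1,1)=1: scale R1 → (0, 1, 2, 6)
  clear (0,1): R0 −= (3)R1 → (1, 0, 6, 3)
  clear (2,1): R2 −= (5)R1 → (0, 0, 0, 1)
  clear (3,1): R3 −= (6)R1 → (0, 0, 3, 3)
pivot(2,2): swap R2↔R3
pivot(2,2)=3: scale R2 → (0, 0, 1, 1)
  clear (0,2): R0 −= (6)R2 → (1, 0, 0, 4)
  clear (1,2): R1 −= (2)R2 → (0, 1, 0, 4)
pivot(3,3)=1: scale R3 → (0, 0, 0, 1)
  clear (0,3): R0 −= (4)R3 → (1, 0, 0, 0)
  clear (1,3): R1 −= (4)R3 → (0, 1, 0, 0)
  clear (2,3): R2 −= (1)R3 → (0, 0, 1, 0)

pivot columns: 0, 1, 2, 3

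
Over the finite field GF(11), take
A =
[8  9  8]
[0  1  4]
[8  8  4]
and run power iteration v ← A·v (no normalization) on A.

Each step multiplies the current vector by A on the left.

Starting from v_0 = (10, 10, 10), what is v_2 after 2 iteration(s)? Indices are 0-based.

v_2 = (2, 3, 10)

v_0 = (10, 10, 10).
v_1 = A·v_0 = (8, 6, 2).
v_2 = A·v_1 = (2, 3, 10).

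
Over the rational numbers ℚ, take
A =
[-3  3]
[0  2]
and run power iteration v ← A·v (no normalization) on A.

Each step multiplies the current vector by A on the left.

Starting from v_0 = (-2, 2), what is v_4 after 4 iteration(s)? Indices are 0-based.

v_4 = (-240, 32)

v_0 = (-2, 2).
v_1 = A·v_0 = (12, 4).
v_2 = A·v_1 = (-24, 8).
v_3 = A·v_2 = (96, 16).
v_4 = A·v_3 = (-240, 32).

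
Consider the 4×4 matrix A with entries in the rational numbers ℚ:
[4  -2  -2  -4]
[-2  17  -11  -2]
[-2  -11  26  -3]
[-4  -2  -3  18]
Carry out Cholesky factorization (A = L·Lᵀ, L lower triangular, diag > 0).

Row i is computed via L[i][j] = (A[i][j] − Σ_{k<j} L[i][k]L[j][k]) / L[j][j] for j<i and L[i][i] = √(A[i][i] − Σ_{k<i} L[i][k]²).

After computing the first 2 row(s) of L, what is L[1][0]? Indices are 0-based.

Step 1: L[0][0] = √(4) = 2.
  L[1][0] = (-2) / L[0][0] = -1.
Step 2: L[1][1] = √(16) = 4.

L[1][0] = -1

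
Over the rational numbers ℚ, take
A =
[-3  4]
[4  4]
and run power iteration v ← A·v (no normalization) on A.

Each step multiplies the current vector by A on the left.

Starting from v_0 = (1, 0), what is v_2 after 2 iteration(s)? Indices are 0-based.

v_0 = (1, 0).
v_1 = A·v_0 = (-3, 4).
v_2 = A·v_1 = (25, 4).

v_2 = (25, 4)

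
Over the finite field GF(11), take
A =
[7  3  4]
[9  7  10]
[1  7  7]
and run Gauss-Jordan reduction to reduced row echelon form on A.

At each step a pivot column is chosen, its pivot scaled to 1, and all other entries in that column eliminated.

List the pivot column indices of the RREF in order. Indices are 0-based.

[1] R0 /= 7  ⇒  (1, 2, 10)
     R1 -= 9·R0  ⇒  (0, 0, 8)
     R2 -= 1·R0  ⇒  (0, 5, 8)
[2] R1 <-> R2
[2] R1 /= 5  ⇒  (0, 1, 6)
     R0 -= 2·R1  ⇒  (1, 0, 9)
[3] R2 /= 8  ⇒  (0, 0, 1)
     R0 -= 9·R2  ⇒  (1, 0, 0)
     R1 -= 6·R2  ⇒  (0, 1, 0)

pivot columns: 0, 1, 2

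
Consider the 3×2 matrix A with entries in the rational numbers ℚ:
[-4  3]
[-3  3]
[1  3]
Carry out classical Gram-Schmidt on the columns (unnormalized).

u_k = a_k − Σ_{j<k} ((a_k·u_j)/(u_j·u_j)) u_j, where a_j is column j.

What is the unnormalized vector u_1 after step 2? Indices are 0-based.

u_1 = (3/13, 12/13, 48/13)

Step 1: u_0 = a_0 = (-4, -3, 1).
Step 2: u_1 = a_1 − (-9/13)·u_0 = (3/13, 12/13, 48/13).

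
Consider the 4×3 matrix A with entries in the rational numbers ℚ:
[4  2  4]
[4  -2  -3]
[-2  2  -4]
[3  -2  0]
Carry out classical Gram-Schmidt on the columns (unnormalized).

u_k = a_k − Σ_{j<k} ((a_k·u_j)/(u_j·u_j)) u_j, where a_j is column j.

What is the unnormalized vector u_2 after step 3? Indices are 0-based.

Step 1: u_0 = a_0 = (4, 4, -2, 3).
Step 2: u_1 = a_1 − (-2/9)·u_0 = (26/9, -10/9, 14/9, -4/3).
Step 3: u_2 = a_2 − (4/15)·u_0 − (39/62)·u_1 = (173/155, -522/155, -689/155, 6/155).

u_2 = (173/155, -522/155, -689/155, 6/155)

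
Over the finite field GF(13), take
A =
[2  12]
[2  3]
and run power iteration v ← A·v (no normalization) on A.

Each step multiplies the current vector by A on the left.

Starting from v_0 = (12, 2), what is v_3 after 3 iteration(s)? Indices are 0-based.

v_0 = (12, 2).
v_1 = A·v_0 = (9, 4).
v_2 = A·v_1 = (1, 4).
v_3 = A·v_2 = (11, 1).

v_3 = (11, 1)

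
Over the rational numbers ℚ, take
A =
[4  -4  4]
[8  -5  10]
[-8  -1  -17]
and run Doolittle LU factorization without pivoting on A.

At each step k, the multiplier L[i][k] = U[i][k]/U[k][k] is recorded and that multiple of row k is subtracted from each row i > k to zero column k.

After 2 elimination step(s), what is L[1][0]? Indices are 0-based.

L[1][0] = 2

Step 1: pivot at (0,0) is 4.
  row1 ← row1 − (2)·row0  ⇒  L[1][0]=2, U row1=(0, 3, 2)
  row2 ← row2 − (-2)·row0  ⇒  L[2][0]=-2, U row2=(0, -9, -9)
Step 2: pivot at (1,1) is 3.
  row2 ← row2 − (-3)·row1  ⇒  L[2][1]=-3, U row2=(0, 0, -3)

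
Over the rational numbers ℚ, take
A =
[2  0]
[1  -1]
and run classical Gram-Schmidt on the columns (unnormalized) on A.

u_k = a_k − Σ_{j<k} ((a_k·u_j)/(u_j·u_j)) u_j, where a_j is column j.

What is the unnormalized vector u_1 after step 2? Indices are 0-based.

Step 1: u_0 = a_0 = (2, 1).
Step 2: u_1 = a_1 − (-1/5)·u_0 = (2/5, -4/5).

u_1 = (2/5, -4/5)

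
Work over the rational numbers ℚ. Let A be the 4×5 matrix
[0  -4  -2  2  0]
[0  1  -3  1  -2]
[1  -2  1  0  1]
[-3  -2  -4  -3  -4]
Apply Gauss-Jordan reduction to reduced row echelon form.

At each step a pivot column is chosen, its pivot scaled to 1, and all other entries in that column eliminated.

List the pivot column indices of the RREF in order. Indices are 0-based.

pivot columns: 0, 1, 2, 3

step 1: exchange rows 0,2
step 1: normalize row 0 (÷1) = (1, -2, 1, 0, 1)
  row 3: subtract -3×row0 = (0, -8, -1, -3, -1)
step 2: normalize row 1 (÷1) = (0, 1, -3, 1, -2)
  row 0: subtract -2×row1 = (1, 0, -5, 2, -3)
  row 2: subtract -4×row1 = (0, 0, -14, 6, -8)
  row 3: subtract -8×row1 = (0, 0, -25, 5, -17)
step 3: normalize row 2 (÷-14) = (0, 0, 1, -3/7, 4/7)
  row 0: subtract -5×row2 = (1, 0, 0, -1/7, -1/7)
  row 1: subtract -3×row2 = (0, 1, 0, -2/7, -2/7)
  row 3: subtract -25×row2 = (0, 0, 0, -40/7, -19/7)
step 4: normalize row 3 (÷-40/7) = (0, 0, 0, 1, 19/40)
  row 0: subtract -1/7×row3 = (1, 0, 0, 0, -3/40)
  row 1: subtract -2/7×row3 = (0, 1, 0, 0, -3/20)
  row 2: subtract -3/7×row3 = (0, 0, 1, 0, 31/40)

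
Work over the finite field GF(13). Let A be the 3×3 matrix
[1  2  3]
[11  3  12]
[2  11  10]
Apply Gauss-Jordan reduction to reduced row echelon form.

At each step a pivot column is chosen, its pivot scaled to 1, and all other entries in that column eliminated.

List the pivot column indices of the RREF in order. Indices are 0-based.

step 1: normalize row 0 (÷1) = (1, 2, 3)
  row 1: subtract 11×row0 = (0, 7, 5)
  row 2: subtract 2×row0 = (0, 7, 4)
step 2: normalize row 1 (÷7) = (0, 1, 10)
  row 0: subtract 2×row1 = (1, 0, 9)
  row 2: subtract 7×row1 = (0, 0, 12)
step 3: normalize row 2 (÷12) = (0, 0, 1)
  row 0: subtract 9×row2 = (1, 0, 0)
  row 1: subtract 10×row2 = (0, 1, 0)

pivot columns: 0, 1, 2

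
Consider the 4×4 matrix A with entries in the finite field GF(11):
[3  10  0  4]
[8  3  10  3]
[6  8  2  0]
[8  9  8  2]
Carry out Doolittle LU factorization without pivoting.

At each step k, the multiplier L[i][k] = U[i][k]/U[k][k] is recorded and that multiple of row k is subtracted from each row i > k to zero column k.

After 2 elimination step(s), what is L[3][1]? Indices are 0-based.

L[3][1] = 4

Step 1: pivot at (0,0) is 3.
  row1 ← row1 − (10)·row0  ⇒  L[1][0]=10, U row1=(0, 2, 10, 7)
  row2 ← row2 − (2)·row0  ⇒  L[2][0]=2, U row2=(0, 10, 2, 3)
  row3 ← row3 − (10)·row0  ⇒  L[3][0]=10, U row3=(0, 8, 8, 6)
Step 2: pivot at (1,1) is 2.
  row2 ← row2 − (5)·row1  ⇒  L[2][1]=5, U row2=(0, 0, 7, 1)
  row3 ← row3 − (4)·row1  ⇒  L[3][1]=4, U row3=(0, 0, 1, 0)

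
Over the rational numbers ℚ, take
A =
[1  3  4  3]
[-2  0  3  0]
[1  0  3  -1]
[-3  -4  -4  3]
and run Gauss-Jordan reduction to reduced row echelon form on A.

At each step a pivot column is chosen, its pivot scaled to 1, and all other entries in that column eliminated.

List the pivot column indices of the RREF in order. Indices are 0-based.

pivot columns: 0, 1, 2, 3

pivot(0,0)=1: scale R0 → (1, 3, 4, 3)
  clear (1,0): R1 −= (-2)R0 → (0, 6, 11, 6)
  clear (2,0): R2 −= (1)R0 → (0, -3, -1, -4)
  clear (3,0): R3 −= (-3)R0 → (0, 5, 8, 12)
pivot(1,1)=6: scale R1 → (0, 1, 11/6, 1)
  clear (0,1): R0 −= (3)R1 → (1, 0, -3/2, 0)
  clear (2,1): R2 −= (-3)R1 → (0, 0, 9/2, -1)
  clear (3,1): R3 −= (5)R1 → (0, 0, -7/6, 7)
pivot(2,2)=9/2: scale R2 → (0, 0, 1, -2/9)
  clear (0,2): R0 −= (-3/2)R2 → (1, 0, 0, -1/3)
  clear (1,2): R1 −= (11/6)R2 → (0, 1, 0, 38/27)
  clear (3,2): R3 −= (-7/6)R2 → (0, 0, 0, 182/27)
pivot(3,3)=182/27: scale R3 → (0, 0, 0, 1)
  clear (0,3): R0 −= (-1/3)R3 → (1, 0, 0, 0)
  clear (1,3): R1 −= (38/27)R3 → (0, 1, 0, 0)
  clear (2,3): R2 −= (-2/9)R3 → (0, 0, 1, 0)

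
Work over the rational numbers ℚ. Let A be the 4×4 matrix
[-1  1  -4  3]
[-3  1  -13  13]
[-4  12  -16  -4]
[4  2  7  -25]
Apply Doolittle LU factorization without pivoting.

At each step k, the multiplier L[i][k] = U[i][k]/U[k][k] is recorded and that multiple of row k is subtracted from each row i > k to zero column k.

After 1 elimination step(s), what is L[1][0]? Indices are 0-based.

[col 0] pivot -1
  R1 -= 3*R0 → (0, -2, -1, 4)  (L[1][0] := 3)
  R2 -= 4*R0 → (0, 8, 0, -16)  (L[2][0] := 4)
  R3 -= -4*R0 → (0, 6, -9, -13)  (L[3][0] := -4)

L[1][0] = 3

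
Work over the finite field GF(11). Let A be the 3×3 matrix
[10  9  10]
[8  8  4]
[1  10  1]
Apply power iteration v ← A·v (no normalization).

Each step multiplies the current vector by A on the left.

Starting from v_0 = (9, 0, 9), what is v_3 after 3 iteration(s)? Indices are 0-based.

v_0 = (9, 0, 9).
v_1 = A·v_0 = (4, 9, 7).
v_2 = A·v_1 = (4, 0, 2).
v_3 = A·v_2 = (5, 7, 6).

v_3 = (5, 7, 6)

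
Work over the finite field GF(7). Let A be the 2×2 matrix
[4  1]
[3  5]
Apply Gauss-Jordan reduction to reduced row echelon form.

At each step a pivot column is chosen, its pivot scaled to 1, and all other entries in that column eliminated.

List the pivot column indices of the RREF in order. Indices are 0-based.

pivot(0,0)=4: scale R0 → (1, 2)
  clear (1,0): R1 −= (3)R0 → (0, 6)
pivot(1,1)=6: scale R1 → (0, 1)
  clear (0,1): R0 −= (2)R1 → (1, 0)

pivot columns: 0, 1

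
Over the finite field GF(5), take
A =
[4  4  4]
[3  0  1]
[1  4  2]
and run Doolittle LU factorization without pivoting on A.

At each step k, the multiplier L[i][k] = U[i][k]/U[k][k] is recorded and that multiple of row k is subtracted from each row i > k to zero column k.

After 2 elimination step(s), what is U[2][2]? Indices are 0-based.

U[2][2] = 4

Step 1: pivot at (0,0) is 4.
  row1 ← row1 − (2)·row0  ⇒  L[1][0]=2, U row1=(0, 2, 3)
  row2 ← row2 − (4)·row0  ⇒  L[2][0]=4, U row2=(0, 3, 1)
Step 2: pivot at (1,1) is 2.
  row2 ← row2 − (4)·row1  ⇒  L[2][1]=4, U row2=(0, 0, 4)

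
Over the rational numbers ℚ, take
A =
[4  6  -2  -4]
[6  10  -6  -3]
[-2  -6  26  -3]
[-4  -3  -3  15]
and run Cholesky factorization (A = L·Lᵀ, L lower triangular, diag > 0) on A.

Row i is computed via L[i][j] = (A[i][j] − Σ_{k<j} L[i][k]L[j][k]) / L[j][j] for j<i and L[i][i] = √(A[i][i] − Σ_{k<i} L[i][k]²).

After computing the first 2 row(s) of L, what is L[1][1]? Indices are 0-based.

Step 1: L[0][0] = √(4) = 2.
  L[1][0] = (6) / L[0][0] = 3.
Step 2: L[1][1] = √(1) = 1.

L[1][1] = 1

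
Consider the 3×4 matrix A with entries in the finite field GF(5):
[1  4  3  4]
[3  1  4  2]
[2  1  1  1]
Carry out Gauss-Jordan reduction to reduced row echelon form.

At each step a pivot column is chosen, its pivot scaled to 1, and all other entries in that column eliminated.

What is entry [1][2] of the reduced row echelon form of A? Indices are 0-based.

M[1][2] = 0

[1] R0 /= 1  ⇒  (1, 4, 3, 4)
     R1 -= 3·R0  ⇒  (0, 4, 0, 0)
     R2 -= 2·R0  ⇒  (0, 3, 0, 3)
[2] R1 /= 4  ⇒  (0, 1, 0, 0)
     R0 -= 4·R1  ⇒  (1, 0, 3, 4)
     R2 -= 3·R1  ⇒  (0, 0, 0, 3)
column 2 empty below row 2
[3] R2 /= 3  ⇒  (0, 0, 0, 1)
     R0 -= 4·R2  ⇒  (1, 0, 3, 0)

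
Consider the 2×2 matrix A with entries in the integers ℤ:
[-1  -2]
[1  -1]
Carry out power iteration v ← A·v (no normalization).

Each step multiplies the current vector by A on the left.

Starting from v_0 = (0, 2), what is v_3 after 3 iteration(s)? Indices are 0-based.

v_3 = (-4, 10)

v_0 = (0, 2).
v_1 = A·v_0 = (-4, -2).
v_2 = A·v_1 = (8, -2).
v_3 = A·v_2 = (-4, 10).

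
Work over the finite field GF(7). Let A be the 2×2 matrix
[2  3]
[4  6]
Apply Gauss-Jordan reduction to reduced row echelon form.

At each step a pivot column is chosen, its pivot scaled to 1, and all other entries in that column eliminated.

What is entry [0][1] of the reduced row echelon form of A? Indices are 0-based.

pivot(0,0)=2: scale R0 → (1, 5)
  clear (1,0): R1 −= (4)R0 → (0, 0)
col 1: no nonzero at/below row 1; advance.

M[0][1] = 5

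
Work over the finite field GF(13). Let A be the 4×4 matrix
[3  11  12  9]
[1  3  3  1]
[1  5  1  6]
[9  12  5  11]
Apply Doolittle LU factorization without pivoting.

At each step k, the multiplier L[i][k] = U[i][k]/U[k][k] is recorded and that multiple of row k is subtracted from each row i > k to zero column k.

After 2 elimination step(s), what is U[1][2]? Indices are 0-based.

U[1][2] = 12

k=0: U[0][0]=3
  eliminate (1,0): mult=9, new row 1: (0, 8, 12, 11); set L[1][0]=9
  eliminate (2,0): mult=9, new row 2: (0, 10, 10, 3); set L[2][0]=9
  eliminate (3,0): mult=3, new row 3: (0, 5, 8, 10); set L[3][0]=3
k=1: U[1][1]=8
  eliminate (2,1): mult=11, new row 2: (0, 0, 8, 12); set L[2][1]=11
  eliminate (3,1): mult=12, new row 3: (0, 0, 7, 8); set L[3][1]=12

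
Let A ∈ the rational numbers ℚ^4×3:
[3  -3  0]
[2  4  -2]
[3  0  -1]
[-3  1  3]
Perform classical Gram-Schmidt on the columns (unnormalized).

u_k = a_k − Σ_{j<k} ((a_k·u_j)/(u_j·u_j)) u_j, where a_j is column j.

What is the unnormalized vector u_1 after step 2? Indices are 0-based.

u_1 = (-81/31, 132/31, 12/31, 19/31)

Step 1: u_0 = a_0 = (3, 2, 3, -3).
Step 2: u_1 = a_1 − (-4/31)·u_0 = (-81/31, 132/31, 12/31, 19/31).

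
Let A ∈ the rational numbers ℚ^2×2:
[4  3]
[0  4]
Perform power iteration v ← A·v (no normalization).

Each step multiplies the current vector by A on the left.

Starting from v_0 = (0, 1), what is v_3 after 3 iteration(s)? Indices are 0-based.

v_0 = (0, 1).
v_1 = A·v_0 = (3, 4).
v_2 = A·v_1 = (24, 16).
v_3 = A·v_2 = (144, 64).

v_3 = (144, 64)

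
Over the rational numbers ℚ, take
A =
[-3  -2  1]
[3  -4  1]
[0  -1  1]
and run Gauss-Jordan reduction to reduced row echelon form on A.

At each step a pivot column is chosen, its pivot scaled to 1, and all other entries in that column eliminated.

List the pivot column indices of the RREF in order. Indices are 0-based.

step 1: normalize row 0 (÷-3) = (1, 2/3, -1/3)
  row 1: subtract 3×row0 = (0, -6, 2)
step 2: normalize row 1 (÷-6) = (0, 1, -1/3)
  row 0: subtract 2/3×row1 = (1, 0, -1/9)
  row 2: subtract -1×row1 = (0, 0, 2/3)
step 3: normalize row 2 (÷2/3) = (0, 0, 1)
  row 0: subtract -1/9×row2 = (1, 0, 0)
  row 1: subtract -1/3×row2 = (0, 1, 0)

pivot columns: 0, 1, 2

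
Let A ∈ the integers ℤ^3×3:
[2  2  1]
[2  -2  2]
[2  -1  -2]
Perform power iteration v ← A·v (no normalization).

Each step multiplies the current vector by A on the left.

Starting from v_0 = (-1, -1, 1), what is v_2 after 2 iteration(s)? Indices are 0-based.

v_0 = (-1, -1, 1).
v_1 = A·v_0 = (-3, 2, -3).
v_2 = A·v_1 = (-5, -16, -2).

v_2 = (-5, -16, -2)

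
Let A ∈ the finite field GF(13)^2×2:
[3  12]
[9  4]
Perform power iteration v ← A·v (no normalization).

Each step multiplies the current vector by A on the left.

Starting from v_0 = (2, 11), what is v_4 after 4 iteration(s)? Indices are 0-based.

v_4 = (9, 2)

v_0 = (2, 11).
v_1 = A·v_0 = (8, 10).
v_2 = A·v_1 = (1, 8).
v_3 = A·v_2 = (8, 2).
v_4 = A·v_3 = (9, 2).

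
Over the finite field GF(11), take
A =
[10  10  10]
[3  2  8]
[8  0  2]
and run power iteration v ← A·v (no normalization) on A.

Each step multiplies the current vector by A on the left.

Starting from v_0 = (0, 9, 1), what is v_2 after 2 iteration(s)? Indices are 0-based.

v_0 = (0, 9, 1).
v_1 = A·v_0 = (1, 4, 2).
v_2 = A·v_1 = (4, 5, 1).

v_2 = (4, 5, 1)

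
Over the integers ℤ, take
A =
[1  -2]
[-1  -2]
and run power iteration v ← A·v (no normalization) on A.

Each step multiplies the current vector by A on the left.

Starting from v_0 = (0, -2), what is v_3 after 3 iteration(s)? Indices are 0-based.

v_3 = (20, 28)

v_0 = (0, -2).
v_1 = A·v_0 = (4, 4).
v_2 = A·v_1 = (-4, -12).
v_3 = A·v_2 = (20, 28).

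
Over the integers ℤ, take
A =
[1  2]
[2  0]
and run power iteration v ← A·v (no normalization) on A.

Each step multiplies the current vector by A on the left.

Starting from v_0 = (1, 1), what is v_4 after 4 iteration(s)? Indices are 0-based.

v_0 = (1, 1).
v_1 = A·v_0 = (3, 2).
v_2 = A·v_1 = (7, 6).
v_3 = A·v_2 = (19, 14).
v_4 = A·v_3 = (47, 38).

v_4 = (47, 38)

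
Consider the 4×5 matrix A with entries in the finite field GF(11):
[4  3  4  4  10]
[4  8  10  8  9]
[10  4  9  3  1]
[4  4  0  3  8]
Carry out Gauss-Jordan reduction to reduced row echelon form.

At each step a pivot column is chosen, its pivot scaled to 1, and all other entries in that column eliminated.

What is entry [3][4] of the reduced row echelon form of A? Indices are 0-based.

M[3][4] = 0

[1] R0 /= 4  ⇒  (1, 9, 1, 1, 8)
     R1 -= 4·R0  ⇒  (0, 5, 6, 4, 10)
     R2 -= 10·R0  ⇒  (0, 2, 10, 4, 9)
     R3 -= 4·R0  ⇒  (0, 1, 7, 10, 9)
[2] R1 /= 5  ⇒  (0, 1, 10, 3, 2)
     R0 -= 9·R1  ⇒  (1, 0, 10, 7, 1)
     R2 -= 2·R1  ⇒  (0, 0, 1, 9, 5)
     R3 -= 1·R1  ⇒  (0, 0, 8, 7, 7)
[3] R2 /= 1  ⇒  (0, 0, 1, 9, 5)
     R0 -= 10·R2  ⇒  (1, 0, 0, 5, 6)
     R1 -= 10·R2  ⇒  (0, 1, 0, 1, 7)
     R3 -= 8·R2  ⇒  (0, 0, 0, 1, 0)
[4] R3 /= 1  ⇒  (0, 0, 0, 1, 0)
     R0 -= 5·R3  ⇒  (1, 0, 0, 0, 6)
     R1 -= 1·R3  ⇒  (0, 1, 0, 0, 7)
     R2 -= 9·R3  ⇒  (0, 0, 1, 0, 5)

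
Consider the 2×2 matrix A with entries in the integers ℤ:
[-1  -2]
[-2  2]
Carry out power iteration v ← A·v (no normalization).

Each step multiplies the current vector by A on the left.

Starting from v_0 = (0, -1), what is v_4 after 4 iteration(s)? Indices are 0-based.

v_4 = (26, -68)

v_0 = (0, -1).
v_1 = A·v_0 = (2, -2).
v_2 = A·v_1 = (2, -8).
v_3 = A·v_2 = (14, -20).
v_4 = A·v_3 = (26, -68).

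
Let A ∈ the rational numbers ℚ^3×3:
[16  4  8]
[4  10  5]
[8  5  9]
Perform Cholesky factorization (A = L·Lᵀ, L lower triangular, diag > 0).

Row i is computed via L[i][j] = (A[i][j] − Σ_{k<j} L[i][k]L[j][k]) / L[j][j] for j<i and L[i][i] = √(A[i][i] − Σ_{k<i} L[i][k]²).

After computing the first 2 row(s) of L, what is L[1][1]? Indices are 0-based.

L[1][1] = 3

Step 1: L[0][0] = √(16) = 4.
  L[1][0] = (4) / L[0][0] = 1.
Step 2: L[1][1] = √(9) = 3.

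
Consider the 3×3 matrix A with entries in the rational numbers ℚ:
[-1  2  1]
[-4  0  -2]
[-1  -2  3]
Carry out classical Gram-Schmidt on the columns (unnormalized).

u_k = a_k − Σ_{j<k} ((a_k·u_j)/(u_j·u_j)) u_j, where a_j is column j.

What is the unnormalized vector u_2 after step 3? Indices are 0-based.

Step 1: u_0 = a_0 = (-1, -4, -1).
Step 2: u_1 = a_1 − (0)·u_0 = (2, 0, -2).
Step 3: u_2 = a_2 − (2/9)·u_0 − (-1/2)·u_1 = (20/9, -10/9, 20/9).

u_2 = (20/9, -10/9, 20/9)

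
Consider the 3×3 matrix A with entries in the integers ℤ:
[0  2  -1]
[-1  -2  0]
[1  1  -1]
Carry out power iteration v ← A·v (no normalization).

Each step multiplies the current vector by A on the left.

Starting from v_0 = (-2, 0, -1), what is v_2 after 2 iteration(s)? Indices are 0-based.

v_2 = (5, -5, 4)

v_0 = (-2, 0, -1).
v_1 = A·v_0 = (1, 2, -1).
v_2 = A·v_1 = (5, -5, 4).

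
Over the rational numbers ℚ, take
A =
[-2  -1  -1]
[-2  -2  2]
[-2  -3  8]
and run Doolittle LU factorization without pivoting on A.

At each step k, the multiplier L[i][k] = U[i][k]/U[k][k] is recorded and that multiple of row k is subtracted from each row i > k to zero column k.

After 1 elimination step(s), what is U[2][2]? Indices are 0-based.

[col 0] pivot -2
  R1 -= 1*R0 → (0, -1, 3)  (L[1][0] := 1)
  R2 -= 1*R0 → (0, -2, 9)  (L[2][0] := 1)

U[2][2] = 9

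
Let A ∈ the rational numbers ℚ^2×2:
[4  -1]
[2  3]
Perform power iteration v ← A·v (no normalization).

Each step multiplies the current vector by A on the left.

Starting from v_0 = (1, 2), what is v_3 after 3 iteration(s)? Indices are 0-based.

v_0 = (1, 2).
v_1 = A·v_0 = (2, 8).
v_2 = A·v_1 = (0, 28).
v_3 = A·v_2 = (-28, 84).

v_3 = (-28, 84)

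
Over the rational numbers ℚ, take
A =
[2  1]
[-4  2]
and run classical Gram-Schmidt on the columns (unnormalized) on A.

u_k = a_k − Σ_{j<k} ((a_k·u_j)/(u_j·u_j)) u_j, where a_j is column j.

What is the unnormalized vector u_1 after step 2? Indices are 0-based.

Step 1: u_0 = a_0 = (2, -4).
Step 2: u_1 = a_1 − (-3/10)·u_0 = (8/5, 4/5).

u_1 = (8/5, 4/5)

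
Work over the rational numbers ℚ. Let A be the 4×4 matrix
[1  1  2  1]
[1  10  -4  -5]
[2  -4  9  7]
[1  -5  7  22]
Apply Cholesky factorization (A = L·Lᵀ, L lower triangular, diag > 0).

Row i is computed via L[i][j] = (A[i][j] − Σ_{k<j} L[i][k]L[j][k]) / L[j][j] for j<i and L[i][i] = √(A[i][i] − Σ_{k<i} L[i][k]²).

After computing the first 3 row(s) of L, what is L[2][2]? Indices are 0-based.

L[2][2] = 1

Step 1: L[0][0] = √(1) = 1.
  L[1][0] = (1) / L[0][0] = 1.
Step 2: L[1][1] = √(9) = 3.
  L[2][0] = (2) / L[0][0] = 2.
  L[2][1] = (-6) / L[1][1] = -2.
Step 3: L[2][2] = √(1) = 1.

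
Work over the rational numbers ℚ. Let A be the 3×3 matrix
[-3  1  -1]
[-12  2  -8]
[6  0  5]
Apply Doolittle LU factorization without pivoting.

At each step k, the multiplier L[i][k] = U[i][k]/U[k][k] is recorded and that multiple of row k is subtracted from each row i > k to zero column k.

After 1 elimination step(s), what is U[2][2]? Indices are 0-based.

U[2][2] = 3

[col 0] pivot -3
  R1 -= 4*R0 → (0, -2, -4)  (L[1][0] := 4)
  R2 -= -2*R0 → (0, 2, 3)  (L[2][0] := -2)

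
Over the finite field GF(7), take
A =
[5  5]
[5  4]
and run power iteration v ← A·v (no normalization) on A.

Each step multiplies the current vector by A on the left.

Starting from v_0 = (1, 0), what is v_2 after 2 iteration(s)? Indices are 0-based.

v_0 = (1, 0).
v_1 = A·v_0 = (5, 5).
v_2 = A·v_1 = (1, 3).

v_2 = (1, 3)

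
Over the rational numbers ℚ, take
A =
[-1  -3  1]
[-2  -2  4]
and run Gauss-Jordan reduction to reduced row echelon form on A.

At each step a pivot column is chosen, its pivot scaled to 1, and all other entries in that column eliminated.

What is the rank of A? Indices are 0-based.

rank = 2

pivot(0,0)=-1: scale R0 → (1, 3, -1)
  clear (1,0): R1 −= (-2)R0 → (0, 4, 2)
pivot(1,1)=4: scale R1 → (0, 1, 1/2)
  clear (0,1): R0 −= (3)R1 → (1, 0, -5/2)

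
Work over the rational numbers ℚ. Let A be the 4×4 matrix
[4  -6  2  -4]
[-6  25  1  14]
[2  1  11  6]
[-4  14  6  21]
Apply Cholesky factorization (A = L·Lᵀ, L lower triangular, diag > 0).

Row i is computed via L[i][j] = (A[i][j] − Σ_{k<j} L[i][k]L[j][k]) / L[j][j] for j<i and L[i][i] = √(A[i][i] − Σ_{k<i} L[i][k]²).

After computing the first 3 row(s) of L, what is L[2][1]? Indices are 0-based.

Step 1: L[0][0] = √(4) = 2.
  L[1][0] = (-6) / L[0][0] = -3.
Step 2: L[1][1] = √(16) = 4.
  L[2][0] = (2) / L[0][0] = 1.
  L[2][1] = (4) / L[1][1] = 1.
Step 3: L[2][2] = √(9) = 3.

L[2][1] = 1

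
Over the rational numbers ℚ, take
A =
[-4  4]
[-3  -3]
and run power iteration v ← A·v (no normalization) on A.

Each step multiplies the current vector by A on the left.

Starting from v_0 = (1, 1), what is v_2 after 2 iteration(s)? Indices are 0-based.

v_2 = (-24, 18)

v_0 = (1, 1).
v_1 = A·v_0 = (0, -6).
v_2 = A·v_1 = (-24, 18).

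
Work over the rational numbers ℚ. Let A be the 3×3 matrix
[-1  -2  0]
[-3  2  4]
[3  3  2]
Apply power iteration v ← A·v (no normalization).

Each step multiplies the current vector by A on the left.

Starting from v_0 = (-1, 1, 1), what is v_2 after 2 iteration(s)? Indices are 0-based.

v_2 = (-17, 29, 28)

v_0 = (-1, 1, 1).
v_1 = A·v_0 = (-1, 9, 2).
v_2 = A·v_1 = (-17, 29, 28).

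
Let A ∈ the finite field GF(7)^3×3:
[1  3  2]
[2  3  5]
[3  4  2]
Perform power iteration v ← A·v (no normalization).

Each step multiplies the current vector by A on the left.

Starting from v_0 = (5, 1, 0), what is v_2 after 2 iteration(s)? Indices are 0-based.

v_2 = (1, 3, 2)

v_0 = (5, 1, 0).
v_1 = A·v_0 = (1, 6, 5).
v_2 = A·v_1 = (1, 3, 2).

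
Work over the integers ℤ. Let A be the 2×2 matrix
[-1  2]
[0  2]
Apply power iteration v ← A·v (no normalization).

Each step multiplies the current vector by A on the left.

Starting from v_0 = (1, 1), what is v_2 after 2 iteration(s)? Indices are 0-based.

v_2 = (3, 4)

v_0 = (1, 1).
v_1 = A·v_0 = (1, 2).
v_2 = A·v_1 = (3, 4).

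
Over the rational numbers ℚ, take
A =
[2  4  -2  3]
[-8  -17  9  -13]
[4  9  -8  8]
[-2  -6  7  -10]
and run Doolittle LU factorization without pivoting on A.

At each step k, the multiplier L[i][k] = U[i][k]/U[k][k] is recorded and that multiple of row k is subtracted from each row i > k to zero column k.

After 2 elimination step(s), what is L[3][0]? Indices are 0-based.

L[3][0] = -1

k=0: U[0][0]=2
  eliminate (1,0): mult=-4, new row 1: (0, -1, 1, -1); set L[1][0]=-4
  eliminate (2,0): mult=2, new row 2: (0, 1, -4, 2); set L[2][0]=2
  eliminate (3,0): mult=-1, new row 3: (0, -2, 5, -7); set L[3][0]=-1
k=1: U[1][1]=-1
  eliminate (2,1): mult=-1, new row 2: (0, 0, -3, 1); set L[2][1]=-1
  eliminate (3,1): mult=2, new row 3: (0, 0, 3, -5); set L[3][1]=2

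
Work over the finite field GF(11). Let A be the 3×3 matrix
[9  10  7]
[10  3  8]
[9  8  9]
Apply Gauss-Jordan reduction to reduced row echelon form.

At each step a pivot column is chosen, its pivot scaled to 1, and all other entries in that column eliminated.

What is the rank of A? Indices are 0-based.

pivot(0,0)=9: scale R0 → (1, 6, 2)
  clear (1,0): R1 −= (10)R0 → (0, 9, 10)
  clear (2,0): R2 −= (9)R0 → (0, 9, 2)
pivot(1,1)=9: scale R1 → (0, 1, 6)
  clear (0,1): R0 −= (6)R1 → (1, 0, 10)
  clear (2,1): R2 −= (9)R1 → (0, 0, 3)
pivot(2,2)=3: scale R2 → (0, 0, 1)
  clear (0,2): R0 −= (10)R2 → (1, 0, 0)
  clear (1,2): R1 −= (6)R2 → (0, 1, 0)

rank = 3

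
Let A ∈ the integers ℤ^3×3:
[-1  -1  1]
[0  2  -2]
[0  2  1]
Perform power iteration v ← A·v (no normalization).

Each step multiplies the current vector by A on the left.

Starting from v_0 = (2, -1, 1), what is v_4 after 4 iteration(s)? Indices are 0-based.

v_0 = (2, -1, 1).
v_1 = A·v_0 = (0, -4, -1).
v_2 = A·v_1 = (3, -6, -9).
v_3 = A·v_2 = (-6, 6, -21).
v_4 = A·v_3 = (-21, 54, -9).

v_4 = (-21, 54, -9)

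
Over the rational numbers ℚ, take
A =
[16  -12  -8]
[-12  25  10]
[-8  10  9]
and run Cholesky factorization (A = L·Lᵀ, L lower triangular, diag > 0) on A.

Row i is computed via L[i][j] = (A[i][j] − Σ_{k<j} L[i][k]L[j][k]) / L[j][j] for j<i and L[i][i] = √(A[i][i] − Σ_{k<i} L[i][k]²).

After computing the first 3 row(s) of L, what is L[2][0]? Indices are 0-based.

Step 1: L[0][0] = √(16) = 4.
  L[1][0] = (-12) / L[0][0] = -3.
Step 2: L[1][1] = √(16) = 4.
  L[2][0] = (-8) / L[0][0] = -2.
  L[2][1] = (4) / L[1][1] = 1.
Step 3: L[2][2] = √(4) = 2.

L[2][0] = -2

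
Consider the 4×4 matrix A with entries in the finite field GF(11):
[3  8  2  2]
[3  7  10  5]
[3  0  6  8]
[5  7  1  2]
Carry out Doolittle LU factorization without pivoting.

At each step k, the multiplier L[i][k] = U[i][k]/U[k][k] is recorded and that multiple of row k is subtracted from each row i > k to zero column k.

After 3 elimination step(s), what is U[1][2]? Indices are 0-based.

k=0: U[0][0]=3
  eliminate (1,0): mult=1, new row 1: (0, 10, 8, 3); set L[1][0]=1
  eliminate (2,0): mult=1, new row 2: (0, 3, 4, 6); set L[2][0]=1
  eliminate (3,0): mult=9, new row 3: (0, 1, 5, 6); set L[3][0]=9
k=1: U[1][1]=10
  eliminate (2,1): mult=8, new row 2: (0, 0, 6, 4); set L[2][1]=8
  eliminate (3,1): mult=10, new row 3: (0, 0, 2, 9); set L[3][1]=10
k=2: U[2][2]=6
  eliminate (3,2): mult=4, new row 3: (0, 0, 0, 4); set L[3][2]=4

U[1][2] = 8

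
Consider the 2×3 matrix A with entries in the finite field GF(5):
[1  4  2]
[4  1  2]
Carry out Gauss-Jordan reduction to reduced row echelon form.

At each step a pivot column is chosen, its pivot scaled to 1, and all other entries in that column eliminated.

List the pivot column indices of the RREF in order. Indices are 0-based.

[1] R0 /= 1  ⇒  (1, 4, 2)
     R1 -= 4·R0  ⇒  (0, 0, 4)
column 1 empty below row 1
[2] R1 /= 4  ⇒  (0, 0, 1)
     R0 -= 2·R1  ⇒  (1, 4, 0)

pivot columns: 0, 2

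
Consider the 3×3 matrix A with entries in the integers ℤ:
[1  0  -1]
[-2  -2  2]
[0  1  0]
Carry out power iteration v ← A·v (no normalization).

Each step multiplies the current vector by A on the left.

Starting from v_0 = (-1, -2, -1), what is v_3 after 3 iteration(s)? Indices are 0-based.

v_0 = (-1, -2, -1).
v_1 = A·v_0 = (0, 4, -2).
v_2 = A·v_1 = (2, -12, 4).
v_3 = A·v_2 = (-2, 28, -12).

v_3 = (-2, 28, -12)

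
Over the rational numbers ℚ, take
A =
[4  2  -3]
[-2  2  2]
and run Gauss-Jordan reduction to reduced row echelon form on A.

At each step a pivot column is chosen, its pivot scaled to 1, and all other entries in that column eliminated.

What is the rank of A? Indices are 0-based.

pivot(0,0)=4: scale R0 → (1, 1/2, -3/4)
  clear (1,0): R1 −= (-2)R0 → (0, 3, 1/2)
pivot(1,1)=3: scale R1 → (0, 1, 1/6)
  clear (0,1): R0 −= (1/2)R1 → (1, 0, -5/6)

rank = 2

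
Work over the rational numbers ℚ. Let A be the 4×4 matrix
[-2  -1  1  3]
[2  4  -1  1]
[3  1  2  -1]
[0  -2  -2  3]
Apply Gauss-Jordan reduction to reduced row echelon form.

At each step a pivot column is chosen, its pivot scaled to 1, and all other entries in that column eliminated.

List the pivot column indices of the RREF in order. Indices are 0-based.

pivot columns: 0, 1, 2, 3

pivot(0,0)=-2: scale R0 → (1, 1/2, -1/2, -3/2)
  clear (1,0): R1 −= (2)R0 → (0, 3, 0, 4)
  clear (2,0): R2 −= (3)R0 → (0, -1/2, 7/2, 7/2)
pivot(1,1)=3: scale R1 → (0, 1, 0, 4/3)
  clear (0,1): R0 −= (1/2)R1 → (1, 0, -1/2, -13/6)
  clear (2,1): R2 −= (-1/2)R1 → (0, 0, 7/2, 25/6)
  clear (3,1): R3 −= (-2)R1 → (0, 0, -2, 17/3)
pivot(2,2)=7/2: scale R2 → (0, 0, 1, 25/21)
  clear (0,2): R0 −= (-1/2)R2 → (1, 0, 0, -11/7)
  clear (3,2): R3 −= (-2)R2 → (0, 0, 0, 169/21)
pivot(3,3)=169/21: scale R3 → (0, 0, 0, 1)
  clear (0,3): R0 −= (-11/7)R3 → (1, 0, 0, 0)
  clear (1,3): R1 −= (4/3)R3 → (0, 1, 0, 0)
  clear (2,3): R2 −= (25/21)R3 → (0, 0, 1, 0)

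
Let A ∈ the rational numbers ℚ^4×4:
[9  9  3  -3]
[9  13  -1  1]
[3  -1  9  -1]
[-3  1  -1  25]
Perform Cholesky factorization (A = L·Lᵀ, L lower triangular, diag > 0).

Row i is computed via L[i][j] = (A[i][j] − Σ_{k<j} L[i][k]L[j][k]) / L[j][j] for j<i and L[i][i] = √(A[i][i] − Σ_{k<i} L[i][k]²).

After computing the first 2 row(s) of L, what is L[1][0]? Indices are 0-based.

Step 1: L[0][0] = √(9) = 3.
  L[1][0] = (9) / L[0][0] = 3.
Step 2: L[1][1] = √(4) = 2.

L[1][0] = 3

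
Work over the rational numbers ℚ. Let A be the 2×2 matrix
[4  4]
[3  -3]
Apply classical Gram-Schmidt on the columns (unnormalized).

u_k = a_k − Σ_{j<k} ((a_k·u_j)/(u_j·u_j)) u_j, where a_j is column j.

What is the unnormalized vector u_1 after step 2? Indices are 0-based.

Step 1: u_0 = a_0 = (4, 3).
Step 2: u_1 = a_1 − (7/25)·u_0 = (72/25, -96/25).

u_1 = (72/25, -96/25)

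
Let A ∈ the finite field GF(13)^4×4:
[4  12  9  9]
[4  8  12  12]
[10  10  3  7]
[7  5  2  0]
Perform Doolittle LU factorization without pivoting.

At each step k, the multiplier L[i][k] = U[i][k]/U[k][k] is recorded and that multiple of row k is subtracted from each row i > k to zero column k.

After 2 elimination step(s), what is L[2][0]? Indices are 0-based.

k=0: U[0][0]=4
  eliminate (1,0): mult=1, new row 1: (0, 9, 3, 3); set L[1][0]=1
  eliminate (2,0): mult=9, new row 2: (0, 6, 0, 4); set L[2][0]=9
  eliminate (3,0): mult=5, new row 3: (0, 10, 9, 7); set L[3][0]=5
k=1: U[1][1]=9
  eliminate (2,1): mult=5, new row 2: (0, 0, 11, 2); set L[2][1]=5
  eliminate (3,1): mult=4, new row 3: (0, 0, 10, 8); set L[3][1]=4

L[2][0] = 9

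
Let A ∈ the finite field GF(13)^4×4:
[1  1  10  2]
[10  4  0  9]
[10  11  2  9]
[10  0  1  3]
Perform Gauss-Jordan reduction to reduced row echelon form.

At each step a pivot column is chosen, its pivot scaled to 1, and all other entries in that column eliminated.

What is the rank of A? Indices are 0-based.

rank = 4

step 1: normalize row 0 (÷1) = (1, 1, 10, 2)
  row 1: subtract 10×row0 = (0, 7, 4, 2)
  row 2: subtract 10×row0 = (0, 1, 6, 2)
  row 3: subtract 10×row0 = (0, 3, 5, 9)
step 2: normalize row 1 (÷7) = (0, 1, 8, 4)
  row 0: subtract 1×row1 = (1, 0, 2, 11)
  row 2: subtract 1×row1 = (0, 0, 11, 11)
  row 3: subtract 3×row1 = (0, 0, 7, 10)
step 3: normalize row 2 (÷11) = (0, 0, 1, 1)
  row 0: subtract 2×row2 = (1, 0, 0, 9)
  row 1: subtract 8×row2 = (0, 1, 0, 9)
  row 3: subtract 7×row2 = (0, 0, 0, 3)
step 4: normalize row 3 (÷3) = (0, 0, 0, 1)
  row 0: subtract 9×row3 = (1, 0, 0, 0)
  row 1: subtract 9×row3 = (0, 1, 0, 0)
  row 2: subtract 1×row3 = (0, 0, 1, 0)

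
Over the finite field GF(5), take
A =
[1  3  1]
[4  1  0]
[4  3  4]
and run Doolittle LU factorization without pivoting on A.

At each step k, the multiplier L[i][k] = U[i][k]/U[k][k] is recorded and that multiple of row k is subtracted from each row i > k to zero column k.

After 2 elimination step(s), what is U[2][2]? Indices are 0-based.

k=0: U[0][0]=1
  eliminate (1,0): mult=4, new row 1: (0, 4, 1); set L[1][0]=4
  eliminate (2,0): mult=4, new row 2: (0, 1, 0); set L[2][0]=4
k=1: U[1][1]=4
  eliminate (2,1): mult=4, new row 2: (0, 0, 1); set L[2][1]=4

U[2][2] = 1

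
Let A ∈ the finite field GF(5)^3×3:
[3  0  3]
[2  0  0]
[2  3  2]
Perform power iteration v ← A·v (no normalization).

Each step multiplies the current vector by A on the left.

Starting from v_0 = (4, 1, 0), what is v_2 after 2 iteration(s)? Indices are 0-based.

v_2 = (4, 4, 0)

v_0 = (4, 1, 0).
v_1 = A·v_0 = (2, 3, 1).
v_2 = A·v_1 = (4, 4, 0).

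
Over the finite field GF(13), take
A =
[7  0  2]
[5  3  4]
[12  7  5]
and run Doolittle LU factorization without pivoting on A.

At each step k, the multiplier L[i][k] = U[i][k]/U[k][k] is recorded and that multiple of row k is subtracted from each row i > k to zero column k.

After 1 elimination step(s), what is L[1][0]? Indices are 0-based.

L[1][0] = 10

Step 1: pivot at (0,0) is 7.
  row1 ← row1 − (10)·row0  ⇒  L[1][0]=10, U row1=(0, 3, 10)
  row2 ← row2 − (11)·row0  ⇒  L[2][0]=11, U row2=(0, 7, 9)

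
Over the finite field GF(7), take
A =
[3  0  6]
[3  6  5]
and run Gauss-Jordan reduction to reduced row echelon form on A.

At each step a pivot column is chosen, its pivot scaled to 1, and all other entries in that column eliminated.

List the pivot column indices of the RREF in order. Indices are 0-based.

pivot columns: 0, 1

[1] R0 /= 3  ⇒  (1, 0, 2)
     R1 -= 3·R0  ⇒  (0, 6, 6)
[2] R1 /= 6  ⇒  (0, 1, 1)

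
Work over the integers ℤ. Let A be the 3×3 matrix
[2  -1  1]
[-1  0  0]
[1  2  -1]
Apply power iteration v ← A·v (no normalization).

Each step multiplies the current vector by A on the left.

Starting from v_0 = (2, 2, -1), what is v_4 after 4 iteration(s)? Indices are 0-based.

v_4 = (56, -13, -28)

v_0 = (2, 2, -1).
v_1 = A·v_0 = (1, -2, 7).
v_2 = A·v_1 = (11, -1, -10).
v_3 = A·v_2 = (13, -11, 19).
v_4 = A·v_3 = (56, -13, -28).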